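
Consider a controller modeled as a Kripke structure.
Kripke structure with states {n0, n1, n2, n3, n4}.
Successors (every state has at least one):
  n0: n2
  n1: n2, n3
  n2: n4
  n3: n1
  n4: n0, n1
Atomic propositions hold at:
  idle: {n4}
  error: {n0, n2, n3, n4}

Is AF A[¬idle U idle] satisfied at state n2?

Yes

Sat(¬idle) = {n0, n1, n2, n3}
A[¬idle U idle]: least fixpoint, start Z0 = Sat(idle) = {n4}, add states in Sat(¬idle) with every successor in Z. Z1 = {n2, n4}; Z2 = {n0, n2, n4}; fixed.
Sat(A[¬idle U idle]) = {n0, n2, n4}
AF A[¬idle U idle]: least fixpoint, start Z0 = {n0, n2, n4}, add states with every successor in Z. Already a fixed point.
Sat(AF A[¬idle U idle]) = {n0, n2, n4}
n2 ∈ Sat(AF A[¬idle U idle]) = {n0, n2, n4}, so the formula holds at n2.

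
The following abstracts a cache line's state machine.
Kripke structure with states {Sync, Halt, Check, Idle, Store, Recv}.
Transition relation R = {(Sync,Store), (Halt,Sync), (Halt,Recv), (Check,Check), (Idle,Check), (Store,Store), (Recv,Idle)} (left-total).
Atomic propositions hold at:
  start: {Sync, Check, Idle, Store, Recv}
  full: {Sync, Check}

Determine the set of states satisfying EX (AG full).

{Check, Idle}

AG full: greatest fixpoint, start Z0 = {Sync, Check}, keep only states in Sat with every successor in Z. Z1 = {Check}; fixed.
Sat(AG full) = {Check}
Sat(EX (AG full)) = {s : some successor in {Check}} = {Check, Idle}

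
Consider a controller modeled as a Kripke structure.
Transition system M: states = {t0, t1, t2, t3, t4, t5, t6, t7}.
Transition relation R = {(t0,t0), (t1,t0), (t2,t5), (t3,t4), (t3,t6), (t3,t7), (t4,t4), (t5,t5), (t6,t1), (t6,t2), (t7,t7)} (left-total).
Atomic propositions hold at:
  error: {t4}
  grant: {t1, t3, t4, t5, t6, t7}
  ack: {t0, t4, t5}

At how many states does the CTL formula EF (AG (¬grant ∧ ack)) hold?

4

Sat(¬grant) = {t0, t2}
Sat(¬grant ∧ ack) = {t0}
AG (¬grant ∧ ack): greatest fixpoint, start Z0 = {t0}, keep only states in Sat with every successor in Z. Already a fixed point.
Sat(AG (¬grant ∧ ack)) = {t0}
EF (AG (¬grant ∧ ack)): least fixpoint, start Z0 = {t0}, add states with some successor in Z. Z1 = {t0, t1}; Z2 = {t0, t1, t6}; Z3 = {t0, t1, t3, t6}; fixed.
Sat(EF (AG (¬grant ∧ ack))) = {t0, t1, t3, t6}
|Sat(EF (AG (¬grant ∧ ack)))| = |{t0, t1, t3, t6}| = 4.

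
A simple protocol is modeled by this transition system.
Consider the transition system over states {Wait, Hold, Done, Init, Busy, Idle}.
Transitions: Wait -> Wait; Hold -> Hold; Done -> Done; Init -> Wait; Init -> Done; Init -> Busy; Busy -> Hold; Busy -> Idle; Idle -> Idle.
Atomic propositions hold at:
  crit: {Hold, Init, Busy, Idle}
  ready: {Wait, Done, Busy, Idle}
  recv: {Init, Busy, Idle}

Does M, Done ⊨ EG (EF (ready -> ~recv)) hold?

Yes

Sat(~recv) = {Wait, Hold, Done}
Sat(ready -> ~recv) = {Wait, Hold, Done, Init}
EF (ready -> ~recv): least fixpoint, start Z0 = {Wait, Hold, Done, Init}, add states with some successor in Z. Z1 = {Wait, Hold, Done, Init, Busy}; fixed.
Sat(EF (ready -> ~recv)) = {Wait, Hold, Done, Init, Busy}
EG (EF (ready -> ~recv)): greatest fixpoint, start Z0 = {Wait, Hold, Done, Init, Busy}, keep only states in Sat with some successor in Z. Already a fixed point.
Sat(EG (EF (ready -> ~recv))) = {Wait, Hold, Done, Init, Busy}
Done ∈ Sat(EG (EF (ready -> ~recv))) = {Wait, Hold, Done, Init, Busy}, so the formula holds at Done.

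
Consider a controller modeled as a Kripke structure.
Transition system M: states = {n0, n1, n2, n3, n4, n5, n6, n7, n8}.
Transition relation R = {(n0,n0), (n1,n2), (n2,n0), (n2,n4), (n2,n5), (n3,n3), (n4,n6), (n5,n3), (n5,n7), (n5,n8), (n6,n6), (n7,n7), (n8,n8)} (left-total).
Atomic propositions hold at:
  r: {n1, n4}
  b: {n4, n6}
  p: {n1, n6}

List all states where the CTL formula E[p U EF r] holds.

EF r: least fixpoint, start Z0 = {n1, n4}, add states with some successor in Z. Z1 = {n1, n2, n4}; fixed.
Sat(EF r) = {n1, n2, n4}
E[p U EF r]: least fixpoint, start Z0 = Sat(EF r) = {n1, n2, n4}, add states in Sat(p) with some successor in Z. Already a fixed point.
Sat(E[p U EF r]) = {n1, n2, n4}

{n1, n2, n4}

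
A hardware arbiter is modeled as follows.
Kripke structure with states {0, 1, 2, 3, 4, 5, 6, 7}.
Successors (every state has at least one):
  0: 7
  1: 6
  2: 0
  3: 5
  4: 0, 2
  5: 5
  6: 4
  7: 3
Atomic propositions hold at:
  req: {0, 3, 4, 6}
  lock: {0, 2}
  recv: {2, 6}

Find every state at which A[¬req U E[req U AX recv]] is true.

Sat(¬req) = {1, 2, 5, 7}
Sat(AX recv) = {s : every successor in {2, 6}} = {1}
E[req U AX recv]: least fixpoint, start Z0 = Sat(AX recv) = {1}, add states in Sat(req) with some successor in Z. Already a fixed point.
Sat(E[req U AX recv]) = {1}
A[¬req U E[req U AX recv]]: least fixpoint, start Z0 = Sat(E[req U AX recv]) = {1}, add states in Sat(¬req) with every successor in Z. Already a fixed point.
Sat(A[¬req U E[req U AX recv]]) = {1}

{1}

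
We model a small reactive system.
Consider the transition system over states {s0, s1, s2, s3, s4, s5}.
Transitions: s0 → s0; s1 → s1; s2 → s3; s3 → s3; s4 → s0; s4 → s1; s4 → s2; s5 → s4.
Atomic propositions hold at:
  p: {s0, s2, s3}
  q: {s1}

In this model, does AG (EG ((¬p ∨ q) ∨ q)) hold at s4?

Sat(¬p) = {s1, s4, s5}
Sat(¬p ∨ q) = {s1, s4, s5}
Sat((¬p ∨ q) ∨ q) = {s1, s4, s5}
EG ((¬p ∨ q) ∨ q): greatest fixpoint, start Z0 = {s1, s4, s5}, keep only states in Sat with some successor in Z. Already a fixed point.
Sat(EG ((¬p ∨ q) ∨ q)) = {s1, s4, s5}
AG (EG ((¬p ∨ q) ∨ q)): greatest fixpoint, start Z0 = {s1, s4, s5}, keep only states in Sat with every successor in Z. Z1 = {s1, s5}; Z2 = {s1}; fixed.
Sat(AG (EG ((¬p ∨ q) ∨ q))) = {s1}
s4 ∉ Sat(AG (EG ((¬p ∨ q) ∨ q))) = {s1}, so the formula does not hold at s4.

No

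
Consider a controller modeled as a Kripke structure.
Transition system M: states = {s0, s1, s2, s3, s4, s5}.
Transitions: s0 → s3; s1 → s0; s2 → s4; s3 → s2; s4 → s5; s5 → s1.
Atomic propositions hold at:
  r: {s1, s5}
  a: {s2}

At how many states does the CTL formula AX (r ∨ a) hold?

Sat(r ∨ a) = {s1, s2, s5}
Sat(AX (r ∨ a)) = {s : every successor in {s1, s2, s5}} = {s3, s4, s5}
|Sat(AX (r ∨ a))| = |{s3, s4, s5}| = 3.

3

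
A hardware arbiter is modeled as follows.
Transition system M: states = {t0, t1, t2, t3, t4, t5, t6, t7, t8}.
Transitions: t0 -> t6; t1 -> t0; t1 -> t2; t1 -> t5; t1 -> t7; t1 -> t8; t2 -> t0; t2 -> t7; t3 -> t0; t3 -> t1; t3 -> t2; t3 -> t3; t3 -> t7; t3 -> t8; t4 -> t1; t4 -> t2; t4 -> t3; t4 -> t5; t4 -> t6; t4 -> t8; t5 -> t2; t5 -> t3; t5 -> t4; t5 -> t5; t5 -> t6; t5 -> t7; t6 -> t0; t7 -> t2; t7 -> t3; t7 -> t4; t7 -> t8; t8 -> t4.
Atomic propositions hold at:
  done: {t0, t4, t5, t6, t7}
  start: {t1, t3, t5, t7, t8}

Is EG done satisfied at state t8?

No

EG done: greatest fixpoint, start Z0 = {t0, t4, t5, t6, t7}, keep only states in Sat with some successor in Z. Already a fixed point.
Sat(EG done) = {t0, t4, t5, t6, t7}
t8 ∉ Sat(EG done) = {t0, t4, t5, t6, t7}, so the formula does not hold at t8.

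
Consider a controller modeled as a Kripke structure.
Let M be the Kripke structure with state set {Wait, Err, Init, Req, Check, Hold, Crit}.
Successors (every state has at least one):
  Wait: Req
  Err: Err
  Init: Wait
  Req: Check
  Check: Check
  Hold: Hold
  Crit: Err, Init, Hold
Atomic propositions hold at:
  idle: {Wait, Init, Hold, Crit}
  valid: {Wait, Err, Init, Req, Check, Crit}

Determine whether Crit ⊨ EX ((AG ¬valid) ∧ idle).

Yes

Sat(¬valid) = {Hold}
AG ¬valid: greatest fixpoint, start Z0 = {Hold}, keep only states in Sat with every successor in Z. Already a fixed point.
Sat(AG ¬valid) = {Hold}
Sat((AG ¬valid) ∧ idle) = {Hold}
Sat(EX ((AG ¬valid) ∧ idle)) = {s : some successor in {Hold}} = {Hold, Crit}
Crit ∈ Sat(EX ((AG ¬valid) ∧ idle)) = {Hold, Crit}, so the formula holds at Crit.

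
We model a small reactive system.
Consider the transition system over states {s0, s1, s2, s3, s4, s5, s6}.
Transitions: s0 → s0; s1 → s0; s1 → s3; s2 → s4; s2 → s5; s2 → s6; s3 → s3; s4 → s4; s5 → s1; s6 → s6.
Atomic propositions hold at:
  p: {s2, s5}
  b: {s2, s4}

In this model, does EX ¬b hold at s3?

Yes

Sat(¬b) = {s0, s1, s3, s5, s6}
Sat(EX ¬b) = {s : some successor in {s0, s1, s3, s5, s6}} = {s0, s1, s2, s3, s5, s6}
s3 ∈ Sat(EX ¬b) = {s0, s1, s2, s3, s5, s6}, so the formula holds at s3.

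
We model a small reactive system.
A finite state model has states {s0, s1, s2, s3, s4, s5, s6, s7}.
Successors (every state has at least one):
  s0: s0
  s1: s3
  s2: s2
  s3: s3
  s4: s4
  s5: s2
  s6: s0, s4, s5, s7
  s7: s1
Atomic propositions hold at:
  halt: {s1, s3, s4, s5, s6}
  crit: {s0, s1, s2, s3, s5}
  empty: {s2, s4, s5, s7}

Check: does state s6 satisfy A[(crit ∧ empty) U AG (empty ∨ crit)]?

Sat(crit ∧ empty) = {s2, s5}
Sat(empty ∨ crit) = {s0, s1, s2, s3, s4, s5, s7}
AG (empty ∨ crit): greatest fixpoint, start Z0 = {s0, s1, s2, s3, s4, s5, s7}, keep only states in Sat with every successor in Z. Already a fixed point.
Sat(AG (empty ∨ crit)) = {s0, s1, s2, s3, s4, s5, s7}
A[(crit ∧ empty) U AG (empty ∨ crit)]: least fixpoint, start Z0 = Sat(AG (empty ∨ crit)) = {s0, s1, s2, s3, s4, s5, s7}, add states in Sat(crit ∧ empty) with every successor in Z. Already a fixed point.
Sat(A[(crit ∧ empty) U AG (empty ∨ crit)]) = {s0, s1, s2, s3, s4, s5, s7}
s6 ∉ Sat(A[(crit ∧ empty) U AG (empty ∨ crit)]) = {s0, s1, s2, s3, s4, s5, s7}, so the formula does not hold at s6.

No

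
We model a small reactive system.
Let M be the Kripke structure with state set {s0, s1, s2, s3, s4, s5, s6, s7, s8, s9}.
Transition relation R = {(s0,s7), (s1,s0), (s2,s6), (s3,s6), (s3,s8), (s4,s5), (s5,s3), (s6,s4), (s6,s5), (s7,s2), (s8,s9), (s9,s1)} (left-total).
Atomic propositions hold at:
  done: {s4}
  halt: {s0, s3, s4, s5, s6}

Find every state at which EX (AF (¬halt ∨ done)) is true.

{s0, s1, s3, s6, s7, s8, s9}

Sat(¬halt) = {s1, s2, s7, s8, s9}
Sat(¬halt ∨ done) = {s1, s2, s4, s7, s8, s9}
AF (¬halt ∨ done): least fixpoint, start Z0 = {s1, s2, s4, s7, s8, s9}, add states with every successor in Z. Z1 = {s0, s1, s2, s4, s7, s8, s9}; fixed.
Sat(AF (¬halt ∨ done)) = {s0, s1, s2, s4, s7, s8, s9}
Sat(EX (AF (¬halt ∨ done))) = {s : some successor in {s0, s1, s2, s4, s7, s8, s9}} = {s0, s1, s3, s6, s7, s8, s9}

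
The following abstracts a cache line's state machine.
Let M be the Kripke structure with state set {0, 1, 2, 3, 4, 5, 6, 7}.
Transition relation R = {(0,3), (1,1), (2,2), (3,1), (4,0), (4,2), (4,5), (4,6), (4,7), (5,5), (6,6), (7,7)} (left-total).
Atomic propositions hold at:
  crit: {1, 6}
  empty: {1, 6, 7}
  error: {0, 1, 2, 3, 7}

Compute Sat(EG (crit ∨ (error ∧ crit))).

{1, 6}

Sat(error ∧ crit) = {1}
Sat(crit ∨ (error ∧ crit)) = {1, 6}
EG (crit ∨ (error ∧ crit)): greatest fixpoint, start Z0 = {1, 6}, keep only states in Sat with some successor in Z. Already a fixed point.
Sat(EG (crit ∨ (error ∧ crit))) = {1, 6}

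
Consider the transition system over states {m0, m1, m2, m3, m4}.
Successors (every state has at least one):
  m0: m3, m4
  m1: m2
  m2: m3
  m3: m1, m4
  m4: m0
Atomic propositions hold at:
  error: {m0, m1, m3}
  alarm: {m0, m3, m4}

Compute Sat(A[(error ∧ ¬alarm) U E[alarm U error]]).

{m0, m1, m3, m4}

Sat(¬alarm) = {m1, m2}
Sat(error ∧ ¬alarm) = {m1}
E[alarm U error]: least fixpoint, start Z0 = Sat(error) = {m0, m1, m3}, add states in Sat(alarm) with some successor in Z. Z1 = {m0, m1, m3, m4}; fixed.
Sat(E[alarm U error]) = {m0, m1, m3, m4}
A[(error ∧ ¬alarm) U E[alarm U error]]: least fixpoint, start Z0 = Sat(E[alarm U error]) = {m0, m1, m3, m4}, add states in Sat(error ∧ ¬alarm) with every successor in Z. Already a fixed point.
Sat(A[(error ∧ ¬alarm) U E[alarm U error]]) = {m0, m1, m3, m4}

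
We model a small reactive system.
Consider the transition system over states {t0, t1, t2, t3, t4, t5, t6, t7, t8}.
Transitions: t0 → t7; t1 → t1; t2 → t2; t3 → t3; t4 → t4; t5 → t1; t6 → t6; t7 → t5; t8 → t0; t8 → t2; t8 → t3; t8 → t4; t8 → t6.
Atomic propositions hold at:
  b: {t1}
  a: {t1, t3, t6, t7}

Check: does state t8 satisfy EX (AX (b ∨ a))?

Yes

Sat(b ∨ a) = {t1, t3, t6, t7}
Sat(AX (b ∨ a)) = {s : every successor in {t1, t3, t6, t7}} = {t0, t1, t3, t5, t6}
Sat(EX (AX (b ∨ a))) = {s : some successor in {t0, t1, t3, t5, t6}} = {t1, t3, t5, t6, t7, t8}
t8 ∈ Sat(EX (AX (b ∨ a))) = {t1, t3, t5, t6, t7, t8}, so the formula holds at t8.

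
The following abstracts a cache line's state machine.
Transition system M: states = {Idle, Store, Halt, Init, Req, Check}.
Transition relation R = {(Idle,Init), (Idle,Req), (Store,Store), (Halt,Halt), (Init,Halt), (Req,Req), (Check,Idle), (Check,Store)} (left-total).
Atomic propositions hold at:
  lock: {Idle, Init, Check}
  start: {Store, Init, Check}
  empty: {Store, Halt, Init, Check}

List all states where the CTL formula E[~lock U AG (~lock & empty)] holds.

{Store, Halt}

Sat(~lock) = {Store, Halt, Req}
Sat(~lock & empty) = {Store, Halt}
AG (~lock & empty): greatest fixpoint, start Z0 = {Store, Halt}, keep only states in Sat with every successor in Z. Already a fixed point.
Sat(AG (~lock & empty)) = {Store, Halt}
E[~lock U AG (~lock & empty)]: least fixpoint, start Z0 = Sat(AG (~lock & empty)) = {Store, Halt}, add states in Sat(~lock) with some successor in Z. Already a fixed point.
Sat(E[~lock U AG (~lock & empty)]) = {Store, Halt}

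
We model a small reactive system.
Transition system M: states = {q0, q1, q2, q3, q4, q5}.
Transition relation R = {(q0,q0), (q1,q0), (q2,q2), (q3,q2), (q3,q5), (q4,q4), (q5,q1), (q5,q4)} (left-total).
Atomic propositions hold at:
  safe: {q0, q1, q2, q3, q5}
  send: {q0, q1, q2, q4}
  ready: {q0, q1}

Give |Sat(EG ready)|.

EG ready: greatest fixpoint, start Z0 = {q0, q1}, keep only states in Sat with some successor in Z. Already a fixed point.
Sat(EG ready) = {q0, q1}
|Sat(EG ready)| = |{q0, q1}| = 2.

2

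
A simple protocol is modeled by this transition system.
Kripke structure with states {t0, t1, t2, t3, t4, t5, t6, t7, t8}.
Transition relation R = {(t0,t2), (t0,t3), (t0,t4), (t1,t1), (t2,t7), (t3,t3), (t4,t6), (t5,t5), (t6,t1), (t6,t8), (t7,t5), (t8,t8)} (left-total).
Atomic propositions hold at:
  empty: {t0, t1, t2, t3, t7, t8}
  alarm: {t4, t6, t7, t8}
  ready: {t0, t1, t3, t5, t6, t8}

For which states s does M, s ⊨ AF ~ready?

{t2, t4, t7}

Sat(~ready) = {t2, t4, t7}
AF ~ready: least fixpoint, start Z0 = {t2, t4, t7}, add states with every successor in Z. Already a fixed point.
Sat(AF ~ready) = {t2, t4, t7}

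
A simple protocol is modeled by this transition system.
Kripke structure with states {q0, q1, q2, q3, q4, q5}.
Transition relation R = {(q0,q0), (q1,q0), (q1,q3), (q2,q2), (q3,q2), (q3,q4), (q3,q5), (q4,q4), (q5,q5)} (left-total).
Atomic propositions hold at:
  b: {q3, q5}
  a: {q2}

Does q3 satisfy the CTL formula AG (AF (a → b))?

Sat(a → b) = {q0, q1, q3, q4, q5}
AF (a → b): least fixpoint, start Z0 = {q0, q1, q3, q4, q5}, add states with every successor in Z. Already a fixed point.
Sat(AF (a → b)) = {q0, q1, q3, q4, q5}
AG (AF (a → b)): greatest fixpoint, start Z0 = {q0, q1, q3, q4, q5}, keep only states in Sat with every successor in Z. Z1 = {q0, q1, q4, q5}; Z2 = {q0, q4, q5}; fixed.
Sat(AG (AF (a → b))) = {q0, q4, q5}
q3 ∉ Sat(AG (AF (a → b))) = {q0, q4, q5}, so the formula does not hold at q3.

No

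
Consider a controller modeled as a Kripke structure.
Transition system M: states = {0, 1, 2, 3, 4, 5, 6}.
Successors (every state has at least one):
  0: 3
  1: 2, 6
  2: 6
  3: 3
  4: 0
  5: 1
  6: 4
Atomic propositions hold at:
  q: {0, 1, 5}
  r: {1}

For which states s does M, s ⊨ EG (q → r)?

Sat(q → r) = {1, 2, 3, 4, 6}
EG (q → r): greatest fixpoint, start Z0 = {1, 2, 3, 4, 6}, keep only states in Sat with some successor in Z. Z1 = {1, 2, 3, 6}; Z2 = {1, 2, 3}; Z3 = {1, 3}; Z4 = {3}; fixed.
Sat(EG (q → r)) = {3}

{3}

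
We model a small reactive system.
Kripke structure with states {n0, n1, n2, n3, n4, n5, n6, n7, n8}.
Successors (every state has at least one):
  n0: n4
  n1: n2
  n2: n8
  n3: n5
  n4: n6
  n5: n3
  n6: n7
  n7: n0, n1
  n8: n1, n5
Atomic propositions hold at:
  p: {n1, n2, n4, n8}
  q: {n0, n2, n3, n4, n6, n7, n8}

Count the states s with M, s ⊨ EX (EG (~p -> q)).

7

Sat(~p) = {n0, n3, n5, n6, n7}
Sat(~p -> q) = {n0, n1, n2, n3, n4, n6, n7, n8}
EG (~p -> q): greatest fixpoint, start Z0 = {n0, n1, n2, n3, n4, n6, n7, n8}, keep only states in Sat with some successor in Z. Z1 = {n0, n1, n2, n4, n6, n7, n8}; fixed.
Sat(EG (~p -> q)) = {n0, n1, n2, n4, n6, n7, n8}
Sat(EX (EG (~p -> q))) = {s : some successor in {n0, n1, n2, n4, n6, n7, n8}} = {n0, n1, n2, n4, n6, n7, n8}
|Sat(EX (EG (~p -> q)))| = |{n0, n1, n2, n4, n6, n7, n8}| = 7.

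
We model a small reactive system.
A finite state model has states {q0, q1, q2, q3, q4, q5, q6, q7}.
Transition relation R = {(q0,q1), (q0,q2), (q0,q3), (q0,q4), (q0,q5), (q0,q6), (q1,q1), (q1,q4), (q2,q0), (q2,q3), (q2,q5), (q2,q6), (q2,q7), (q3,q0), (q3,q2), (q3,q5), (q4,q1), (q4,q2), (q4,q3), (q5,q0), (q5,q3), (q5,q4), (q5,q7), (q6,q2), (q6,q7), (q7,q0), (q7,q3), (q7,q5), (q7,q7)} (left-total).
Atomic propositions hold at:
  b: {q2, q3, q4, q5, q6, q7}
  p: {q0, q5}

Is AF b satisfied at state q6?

Yes

AF b: least fixpoint, start Z0 = {q2, q3, q4, q5, q6, q7}, add states with every successor in Z. Already a fixed point.
Sat(AF b) = {q2, q3, q4, q5, q6, q7}
q6 ∈ Sat(AF b) = {q2, q3, q4, q5, q6, q7}, so the formula holds at q6.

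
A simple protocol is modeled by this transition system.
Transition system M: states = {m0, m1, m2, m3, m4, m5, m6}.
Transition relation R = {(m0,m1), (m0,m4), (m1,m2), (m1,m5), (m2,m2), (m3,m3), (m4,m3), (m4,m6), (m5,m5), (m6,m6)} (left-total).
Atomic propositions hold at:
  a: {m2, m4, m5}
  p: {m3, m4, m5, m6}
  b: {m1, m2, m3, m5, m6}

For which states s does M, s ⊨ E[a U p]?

{m3, m4, m5, m6}

E[a U p]: least fixpoint, start Z0 = Sat(p) = {m3, m4, m5, m6}, add states in Sat(a) with some successor in Z. Already a fixed point.
Sat(E[a U p]) = {m3, m4, m5, m6}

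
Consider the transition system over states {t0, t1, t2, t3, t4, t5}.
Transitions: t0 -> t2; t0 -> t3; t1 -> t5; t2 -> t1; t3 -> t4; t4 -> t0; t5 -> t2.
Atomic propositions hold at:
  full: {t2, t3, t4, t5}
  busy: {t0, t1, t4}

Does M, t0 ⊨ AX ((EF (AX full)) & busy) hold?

Sat(AX full) = {s : every successor in {t2, t3, t4, t5}} = {t0, t1, t3, t5}
EF (AX full): least fixpoint, start Z0 = {t0, t1, t3, t5}, add states with some successor in Z. Z1 = {t0, t1, t2, t3, t4, t5}; fixed.
Sat(EF (AX full)) = {t0, t1, t2, t3, t4, t5}
Sat((EF (AX full)) & busy) = {t0, t1, t4}
Sat(AX ((EF (AX full)) & busy)) = {s : every successor in {t0, t1, t4}} = {t2, t3, t4}
t0 ∉ Sat(AX ((EF (AX full)) & busy)) = {t2, t3, t4}, so the formula does not hold at t0.

No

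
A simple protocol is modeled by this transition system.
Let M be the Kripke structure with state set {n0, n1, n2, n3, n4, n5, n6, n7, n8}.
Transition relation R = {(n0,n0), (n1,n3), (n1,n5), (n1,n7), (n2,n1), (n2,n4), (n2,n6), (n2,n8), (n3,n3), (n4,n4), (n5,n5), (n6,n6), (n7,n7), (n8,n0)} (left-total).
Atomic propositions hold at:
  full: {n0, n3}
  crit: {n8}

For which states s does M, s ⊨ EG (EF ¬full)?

Sat(¬full) = {n1, n2, n4, n5, n6, n7, n8}
EF ¬full: least fixpoint, start Z0 = {n1, n2, n4, n5, n6, n7, n8}, add states with some successor in Z. Already a fixed point.
Sat(EF ¬full) = {n1, n2, n4, n5, n6, n7, n8}
EG (EF ¬full): greatest fixpoint, start Z0 = {n1, n2, n4, n5, n6, n7, n8}, keep only states in Sat with some successor in Z. Z1 = {n1, n2, n4, n5, n6, n7}; fixed.
Sat(EG (EF ¬full)) = {n1, n2, n4, n5, n6, n7}

{n1, n2, n4, n5, n6, n7}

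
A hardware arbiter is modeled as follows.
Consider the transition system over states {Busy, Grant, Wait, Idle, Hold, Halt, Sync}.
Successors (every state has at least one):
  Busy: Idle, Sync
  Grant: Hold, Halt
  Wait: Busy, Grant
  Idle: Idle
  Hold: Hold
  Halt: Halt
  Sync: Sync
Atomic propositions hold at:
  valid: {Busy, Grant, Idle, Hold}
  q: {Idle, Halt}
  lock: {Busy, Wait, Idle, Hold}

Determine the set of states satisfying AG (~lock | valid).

{Busy, Grant, Idle, Hold, Halt, Sync}

Sat(~lock) = {Grant, Halt, Sync}
Sat(~lock | valid) = {Busy, Grant, Idle, Hold, Halt, Sync}
AG (~lock | valid): greatest fixpoint, start Z0 = {Busy, Grant, Idle, Hold, Halt, Sync}, keep only states in Sat with every successor in Z. Already a fixed point.
Sat(AG (~lock | valid)) = {Busy, Grant, Idle, Hold, Halt, Sync}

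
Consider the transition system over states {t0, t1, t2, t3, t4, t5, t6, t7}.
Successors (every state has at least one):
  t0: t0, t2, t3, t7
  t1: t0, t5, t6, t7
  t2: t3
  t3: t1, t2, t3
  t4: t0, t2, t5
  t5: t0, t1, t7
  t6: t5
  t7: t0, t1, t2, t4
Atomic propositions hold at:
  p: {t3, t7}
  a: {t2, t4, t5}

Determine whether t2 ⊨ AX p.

Yes

Sat(AX p) = {s : every successor in {t3, t7}} = {t2}
t2 ∈ Sat(AX p) = {t2}, so the formula holds at t2.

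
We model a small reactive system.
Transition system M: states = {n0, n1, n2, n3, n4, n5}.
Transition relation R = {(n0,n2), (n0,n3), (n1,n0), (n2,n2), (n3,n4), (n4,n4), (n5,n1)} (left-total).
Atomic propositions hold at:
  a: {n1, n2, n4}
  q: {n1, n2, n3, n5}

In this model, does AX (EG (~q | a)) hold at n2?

Sat(~q) = {n0, n4}
Sat(~q | a) = {n0, n1, n2, n4}
EG (~q | a): greatest fixpoint, start Z0 = {n0, n1, n2, n4}, keep only states in Sat with some successor in Z. Already a fixed point.
Sat(EG (~q | a)) = {n0, n1, n2, n4}
Sat(AX (EG (~q | a))) = {s : every successor in {n0, n1, n2, n4}} = {n1, n2, n3, n4, n5}
n2 ∈ Sat(AX (EG (~q | a))) = {n1, n2, n3, n4, n5}, so the formula holds at n2.

Yes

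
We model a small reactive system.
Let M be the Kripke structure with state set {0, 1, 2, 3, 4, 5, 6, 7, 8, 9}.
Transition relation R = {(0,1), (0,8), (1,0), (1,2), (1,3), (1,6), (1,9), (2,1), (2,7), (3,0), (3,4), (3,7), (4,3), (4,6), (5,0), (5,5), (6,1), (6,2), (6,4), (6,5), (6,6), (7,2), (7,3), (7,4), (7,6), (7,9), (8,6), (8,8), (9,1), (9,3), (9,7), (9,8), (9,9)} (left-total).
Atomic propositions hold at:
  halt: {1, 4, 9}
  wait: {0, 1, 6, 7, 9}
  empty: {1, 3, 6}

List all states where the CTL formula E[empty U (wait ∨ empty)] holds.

Sat(wait ∨ empty) = {0, 1, 3, 6, 7, 9}
E[empty U (wait ∨ empty)]: least fixpoint, start Z0 = Sat((wait ∨ empty)) = {0, 1, 3, 6, 7, 9}, add states in Sat(empty) with some successor in Z. Already a fixed point.
Sat(E[empty U (wait ∨ empty)]) = {0, 1, 3, 6, 7, 9}

{0, 1, 3, 6, 7, 9}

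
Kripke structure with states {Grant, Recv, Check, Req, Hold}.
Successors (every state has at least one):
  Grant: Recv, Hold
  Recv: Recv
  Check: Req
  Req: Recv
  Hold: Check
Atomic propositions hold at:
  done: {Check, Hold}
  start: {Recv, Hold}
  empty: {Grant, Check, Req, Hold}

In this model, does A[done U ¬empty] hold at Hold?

No

Sat(¬empty) = {Recv}
A[done U ¬empty]: least fixpoint, start Z0 = Sat(¬empty) = {Recv}, add states in Sat(done) with every successor in Z. Already a fixed point.
Sat(A[done U ¬empty]) = {Recv}
Hold ∉ Sat(A[done U ¬empty]) = {Recv}, so the formula does not hold at Hold.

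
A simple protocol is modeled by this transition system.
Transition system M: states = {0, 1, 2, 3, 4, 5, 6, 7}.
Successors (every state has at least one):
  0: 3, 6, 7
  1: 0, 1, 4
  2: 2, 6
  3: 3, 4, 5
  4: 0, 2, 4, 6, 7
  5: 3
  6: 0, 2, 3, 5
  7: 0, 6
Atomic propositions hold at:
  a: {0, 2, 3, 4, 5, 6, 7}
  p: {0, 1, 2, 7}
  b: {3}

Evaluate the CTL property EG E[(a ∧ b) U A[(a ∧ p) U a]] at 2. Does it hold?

Yes

Sat(a ∧ b) = {3}
Sat(a ∧ p) = {0, 2, 7}
A[(a ∧ p) U a]: least fixpoint, start Z0 = Sat(a) = {0, 2, 3, 4, 5, 6, 7}, add states in Sat(a ∧ p) with every successor in Z. Already a fixed point.
Sat(A[(a ∧ p) U a]) = {0, 2, 3, 4, 5, 6, 7}
E[(a ∧ b) U A[(a ∧ p) U a]]: least fixpoint, start Z0 = Sat(A[(a ∧ p) U a]) = {0, 2, 3, 4, 5, 6, 7}, add states in Sat(a ∧ b) with some successor in Z. Already a fixed point.
Sat(E[(a ∧ b) U A[(a ∧ p) U a]]) = {0, 2, 3, 4, 5, 6, 7}
EG E[(a ∧ b) U A[(a ∧ p) U a]]: greatest fixpoint, start Z0 = {0, 2, 3, 4, 5, 6, 7}, keep only states in Sat with some successor in Z. Already a fixed point.
Sat(EG E[(a ∧ b) U A[(a ∧ p) U a]]) = {0, 2, 3, 4, 5, 6, 7}
2 ∈ Sat(EG E[(a ∧ b) U A[(a ∧ p) U a]]) = {0, 2, 3, 4, 5, 6, 7}, so the formula holds at 2.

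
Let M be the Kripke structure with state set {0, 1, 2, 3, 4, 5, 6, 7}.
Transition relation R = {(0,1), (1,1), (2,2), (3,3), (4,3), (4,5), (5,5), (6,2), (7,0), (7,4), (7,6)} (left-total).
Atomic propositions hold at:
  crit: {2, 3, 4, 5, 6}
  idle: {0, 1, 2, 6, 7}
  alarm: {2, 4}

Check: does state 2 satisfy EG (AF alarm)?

Yes

AF alarm: least fixpoint, start Z0 = {2, 4}, add states with every successor in Z. Z1 = {2, 4, 6}; fixed.
Sat(AF alarm) = {2, 4, 6}
EG (AF alarm): greatest fixpoint, start Z0 = {2, 4, 6}, keep only states in Sat with some successor in Z. Z1 = {2, 6}; fixed.
Sat(EG (AF alarm)) = {2, 6}
2 ∈ Sat(EG (AF alarm)) = {2, 6}, so the formula holds at 2.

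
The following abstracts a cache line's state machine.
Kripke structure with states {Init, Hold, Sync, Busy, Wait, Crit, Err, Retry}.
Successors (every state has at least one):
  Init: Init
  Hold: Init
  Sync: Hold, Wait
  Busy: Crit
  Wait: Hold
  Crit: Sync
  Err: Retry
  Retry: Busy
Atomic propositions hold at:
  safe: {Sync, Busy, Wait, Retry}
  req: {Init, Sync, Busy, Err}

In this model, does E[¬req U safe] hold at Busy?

Yes

Sat(¬req) = {Hold, Wait, Crit, Retry}
E[¬req U safe]: least fixpoint, start Z0 = Sat(safe) = {Sync, Busy, Wait, Retry}, add states in Sat(¬req) with some successor in Z. Z1 = {Sync, Busy, Wait, Crit, Retry}; fixed.
Sat(E[¬req U safe]) = {Sync, Busy, Wait, Crit, Retry}
Busy ∈ Sat(E[¬req U safe]) = {Sync, Busy, Wait, Crit, Retry}, so the formula holds at Busy.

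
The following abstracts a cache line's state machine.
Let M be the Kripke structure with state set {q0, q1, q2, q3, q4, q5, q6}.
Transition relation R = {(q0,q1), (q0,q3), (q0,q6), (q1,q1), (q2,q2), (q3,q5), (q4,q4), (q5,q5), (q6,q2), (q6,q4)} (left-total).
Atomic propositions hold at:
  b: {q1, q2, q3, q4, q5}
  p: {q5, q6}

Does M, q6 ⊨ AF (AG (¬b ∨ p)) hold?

Sat(¬b) = {q0, q6}
Sat(¬b ∨ p) = {q0, q5, q6}
AG (¬b ∨ p): greatest fixpoint, start Z0 = {q0, q5, q6}, keep only states in Sat with every successor in Z. Z1 = {q5}; fixed.
Sat(AG (¬b ∨ p)) = {q5}
AF (AG (¬b ∨ p)): least fixpoint, start Z0 = {q5}, add states with every successor in Z. Z1 = {q3, q5}; fixed.
Sat(AF (AG (¬b ∨ p))) = {q3, q5}
q6 ∉ Sat(AF (AG (¬b ∨ p))) = {q3, q5}, so the formula does not hold at q6.

No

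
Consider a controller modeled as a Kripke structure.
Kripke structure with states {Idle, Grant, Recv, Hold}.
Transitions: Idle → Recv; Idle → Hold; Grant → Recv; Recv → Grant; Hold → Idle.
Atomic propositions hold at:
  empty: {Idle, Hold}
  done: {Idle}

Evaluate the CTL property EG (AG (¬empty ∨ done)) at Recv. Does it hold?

Sat(¬empty) = {Grant, Recv}
Sat(¬empty ∨ done) = {Idle, Grant, Recv}
AG (¬empty ∨ done): greatest fixpoint, start Z0 = {Idle, Grant, Recv}, keep only states in Sat with every successor in Z. Z1 = {Grant, Recv}; fixed.
Sat(AG (¬empty ∨ done)) = {Grant, Recv}
EG (AG (¬empty ∨ done)): greatest fixpoint, start Z0 = {Grant, Recv}, keep only states in Sat with some successor in Z. Already a fixed point.
Sat(EG (AG (¬empty ∨ done))) = {Grant, Recv}
Recv ∈ Sat(EG (AG (¬empty ∨ done))) = {Grant, Recv}, so the formula holds at Recv.

Yes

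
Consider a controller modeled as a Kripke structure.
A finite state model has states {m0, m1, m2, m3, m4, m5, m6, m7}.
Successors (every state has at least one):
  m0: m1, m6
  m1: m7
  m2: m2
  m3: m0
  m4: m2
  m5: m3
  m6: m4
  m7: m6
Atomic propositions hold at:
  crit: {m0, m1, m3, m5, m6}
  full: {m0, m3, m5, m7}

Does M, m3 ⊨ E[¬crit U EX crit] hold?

Sat(¬crit) = {m2, m4, m7}
Sat(EX crit) = {s : some successor in {m0, m1, m3, m5, m6}} = {m0, m3, m5, m7}
E[¬crit U EX crit]: least fixpoint, start Z0 = Sat(EX crit) = {m0, m3, m5, m7}, add states in Sat(¬crit) with some successor in Z. Already a fixed point.
Sat(E[¬crit U EX crit]) = {m0, m3, m5, m7}
m3 ∈ Sat(E[¬crit U EX crit]) = {m0, m3, m5, m7}, so the formula holds at m3.

Yes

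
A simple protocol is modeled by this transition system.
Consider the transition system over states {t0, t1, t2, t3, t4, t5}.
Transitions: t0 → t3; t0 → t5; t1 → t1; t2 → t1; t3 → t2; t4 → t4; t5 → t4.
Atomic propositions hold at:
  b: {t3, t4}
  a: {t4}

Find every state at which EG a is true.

EG a: greatest fixpoint, start Z0 = {t4}, keep only states in Sat with some successor in Z. Already a fixed point.
Sat(EG a) = {t4}

{t4}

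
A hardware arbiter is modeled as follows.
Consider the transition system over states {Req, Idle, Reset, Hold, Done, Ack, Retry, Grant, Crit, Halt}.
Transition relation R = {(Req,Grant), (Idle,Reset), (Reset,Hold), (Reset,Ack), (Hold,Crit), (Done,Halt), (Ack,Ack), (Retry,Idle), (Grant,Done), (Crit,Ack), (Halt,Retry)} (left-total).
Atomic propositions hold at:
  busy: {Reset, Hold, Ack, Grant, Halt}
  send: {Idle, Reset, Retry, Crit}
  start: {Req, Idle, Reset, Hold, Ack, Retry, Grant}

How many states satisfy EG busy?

EG busy: greatest fixpoint, start Z0 = {Reset, Hold, Ack, Grant, Halt}, keep only states in Sat with some successor in Z. Z1 = {Reset, Ack}; fixed.
Sat(EG busy) = {Reset, Ack}
|Sat(EG busy)| = |{Reset, Ack}| = 2.

2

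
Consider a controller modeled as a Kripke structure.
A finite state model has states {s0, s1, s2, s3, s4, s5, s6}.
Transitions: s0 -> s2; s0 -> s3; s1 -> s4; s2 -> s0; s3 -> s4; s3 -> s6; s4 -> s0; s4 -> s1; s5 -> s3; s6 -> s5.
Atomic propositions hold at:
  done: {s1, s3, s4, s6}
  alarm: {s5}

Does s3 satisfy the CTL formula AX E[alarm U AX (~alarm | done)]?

No

Sat(~alarm) = {s0, s1, s2, s3, s4, s6}
Sat(~alarm | done) = {s0, s1, s2, s3, s4, s6}
Sat(AX (~alarm | done)) = {s : every successor in {s0, s1, s2, s3, s4, s6}} = {s0, s1, s2, s3, s4, s5}
E[alarm U AX (~alarm | done)]: least fixpoint, start Z0 = Sat(AX (~alarm | done)) = {s0, s1, s2, s3, s4, s5}, add states in Sat(alarm) with some successor in Z. Already a fixed point.
Sat(E[alarm U AX (~alarm | done)]) = {s0, s1, s2, s3, s4, s5}
Sat(AX E[alarm U AX (~alarm | done)]) = {s : every successor in {s0, s1, s2, s3, s4, s5}} = {s0, s1, s2, s4, s5, s6}
s3 ∉ Sat(AX E[alarm U AX (~alarm | done)]) = {s0, s1, s2, s4, s5, s6}, so the formula does not hold at s3.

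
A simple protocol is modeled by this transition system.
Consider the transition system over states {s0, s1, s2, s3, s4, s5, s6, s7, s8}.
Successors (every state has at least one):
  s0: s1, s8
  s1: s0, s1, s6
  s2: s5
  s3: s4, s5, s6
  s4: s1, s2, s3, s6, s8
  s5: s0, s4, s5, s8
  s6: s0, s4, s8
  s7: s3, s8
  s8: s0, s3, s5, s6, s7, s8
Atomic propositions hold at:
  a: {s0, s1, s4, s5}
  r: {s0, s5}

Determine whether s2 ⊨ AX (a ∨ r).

Yes

Sat(a ∨ r) = {s0, s1, s4, s5}
Sat(AX (a ∨ r)) = {s : every successor in {s0, s1, s4, s5}} = {s2}
s2 ∈ Sat(AX (a ∨ r)) = {s2}, so the formula holds at s2.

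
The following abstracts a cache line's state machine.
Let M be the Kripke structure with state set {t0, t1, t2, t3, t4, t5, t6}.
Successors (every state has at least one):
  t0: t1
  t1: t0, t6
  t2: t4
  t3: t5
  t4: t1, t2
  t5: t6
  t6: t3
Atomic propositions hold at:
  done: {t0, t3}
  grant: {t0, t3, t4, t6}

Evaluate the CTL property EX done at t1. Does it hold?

Sat(EX done) = {s : some successor in {t0, t3}} = {t1, t6}
t1 ∈ Sat(EX done) = {t1, t6}, so the formula holds at t1.

Yes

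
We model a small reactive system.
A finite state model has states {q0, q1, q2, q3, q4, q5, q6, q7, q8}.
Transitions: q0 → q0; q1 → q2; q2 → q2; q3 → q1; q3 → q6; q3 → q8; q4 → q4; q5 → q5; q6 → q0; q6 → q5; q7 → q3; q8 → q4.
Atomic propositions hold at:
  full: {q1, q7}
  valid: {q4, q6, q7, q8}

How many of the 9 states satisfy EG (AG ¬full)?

Sat(¬full) = {q0, q2, q3, q4, q5, q6, q8}
AG ¬full: greatest fixpoint, start Z0 = {q0, q2, q3, q4, q5, q6, q8}, keep only states in Sat with every successor in Z. Z1 = {q0, q2, q4, q5, q6, q8}; fixed.
Sat(AG ¬full) = {q0, q2, q4, q5, q6, q8}
EG (AG ¬full): greatest fixpoint, start Z0 = {q0, q2, q4, q5, q6, q8}, keep only states in Sat with some successor in Z. Already a fixed point.
Sat(EG (AG ¬full)) = {q0, q2, q4, q5, q6, q8}
|Sat(EG (AG ¬full))| = |{q0, q2, q4, q5, q6, q8}| = 6.

6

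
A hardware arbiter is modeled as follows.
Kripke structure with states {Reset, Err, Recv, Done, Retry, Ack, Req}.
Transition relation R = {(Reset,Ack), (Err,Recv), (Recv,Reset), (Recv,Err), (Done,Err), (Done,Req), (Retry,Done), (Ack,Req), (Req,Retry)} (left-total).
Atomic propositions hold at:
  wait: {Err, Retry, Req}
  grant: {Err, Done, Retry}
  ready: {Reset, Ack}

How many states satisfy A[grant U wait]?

A[grant U wait]: least fixpoint, start Z0 = Sat(wait) = {Err, Retry, Req}, add states in Sat(grant) with every successor in Z. Z1 = {Err, Done, Retry, Req}; fixed.
Sat(A[grant U wait]) = {Err, Done, Retry, Req}
|Sat(A[grant U wait])| = |{Err, Done, Retry, Req}| = 4.

4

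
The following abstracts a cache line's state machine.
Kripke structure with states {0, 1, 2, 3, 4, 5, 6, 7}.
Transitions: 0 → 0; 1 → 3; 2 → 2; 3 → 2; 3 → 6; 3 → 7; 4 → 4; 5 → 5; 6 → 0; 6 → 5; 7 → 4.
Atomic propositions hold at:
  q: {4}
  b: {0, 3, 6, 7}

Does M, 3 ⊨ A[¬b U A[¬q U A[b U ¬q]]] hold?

Yes

Sat(¬b) = {1, 2, 4, 5}
Sat(¬q) = {0, 1, 2, 3, 5, 6, 7}
A[b U ¬q]: least fixpoint, start Z0 = Sat(¬q) = {0, 1, 2, 3, 5, 6, 7}, add states in Sat(b) with every successor in Z. Already a fixed point.
Sat(A[b U ¬q]) = {0, 1, 2, 3, 5, 6, 7}
A[¬q U A[b U ¬q]]: least fixpoint, start Z0 = Sat(A[b U ¬q]) = {0, 1, 2, 3, 5, 6, 7}, add states in Sat(¬q) with every successor in Z. Already a fixed point.
Sat(A[¬q U A[b U ¬q]]) = {0, 1, 2, 3, 5, 6, 7}
A[¬b U A[¬q U A[b U ¬q]]]: least fixpoint, start Z0 = Sat(A[¬q U A[b U ¬q]]) = {0, 1, 2, 3, 5, 6, 7}, add states in Sat(¬b) with every successor in Z. Already a fixed point.
Sat(A[¬b U A[¬q U A[b U ¬q]]]) = {0, 1, 2, 3, 5, 6, 7}
3 ∈ Sat(A[¬b U A[¬q U A[b U ¬q]]]) = {0, 1, 2, 3, 5, 6, 7}, so the formula holds at 3.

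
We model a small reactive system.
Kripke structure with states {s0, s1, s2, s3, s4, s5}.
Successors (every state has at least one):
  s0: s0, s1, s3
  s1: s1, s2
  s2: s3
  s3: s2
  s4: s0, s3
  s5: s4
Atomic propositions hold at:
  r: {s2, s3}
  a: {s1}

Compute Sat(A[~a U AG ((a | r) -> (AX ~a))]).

Sat(~a) = {s0, s2, s3, s4, s5}
Sat(a | r) = {s1, s2, s3}
Sat(AX ~a) = {s : every successor in {s0, s2, s3, s4, s5}} = {s2, s3, s4, s5}
Sat((a | r) -> (AX ~a)) = {s0, s2, s3, s4, s5}
AG ((a | r) -> (AX ~a)): greatest fixpoint, start Z0 = {s0, s2, s3, s4, s5}, keep only states in Sat with every successor in Z. Z1 = {s2, s3, s4, s5}; Z2 = {s2, s3, s5}; Z3 = {s2, s3}; fixed.
Sat(AG ((a | r) -> (AX ~a))) = {s2, s3}
A[~a U AG ((a | r) -> (AX ~a))]: least fixpoint, start Z0 = Sat(AG ((a | r) -> (AX ~a))) = {s2, s3}, add states in Sat(~a) with every successor in Z. Already a fixed point.
Sat(A[~a U AG ((a | r) -> (AX ~a))]) = {s2, s3}

{s2, s3}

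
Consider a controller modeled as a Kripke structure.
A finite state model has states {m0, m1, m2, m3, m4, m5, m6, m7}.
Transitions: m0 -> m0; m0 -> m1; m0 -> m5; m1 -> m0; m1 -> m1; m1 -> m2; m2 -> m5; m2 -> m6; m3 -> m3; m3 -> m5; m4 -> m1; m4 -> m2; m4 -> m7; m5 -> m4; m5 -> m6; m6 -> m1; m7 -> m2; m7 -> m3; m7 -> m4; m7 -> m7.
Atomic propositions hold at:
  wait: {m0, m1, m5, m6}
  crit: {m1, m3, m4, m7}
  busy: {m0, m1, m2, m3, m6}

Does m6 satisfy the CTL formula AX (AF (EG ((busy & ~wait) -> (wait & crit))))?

Yes

Sat(~wait) = {m2, m3, m4, m7}
Sat(busy & ~wait) = {m2, m3}
Sat(wait & crit) = {m1}
Sat((busy & ~wait) -> (wait & crit)) = {m0, m1, m4, m5, m6, m7}
EG ((busy & ~wait) -> (wait & crit)): greatest fixpoint, start Z0 = {m0, m1, m4, m5, m6, m7}, keep only states in Sat with some successor in Z. Already a fixed point.
Sat(EG ((busy & ~wait) -> (wait & crit))) = {m0, m1, m4, m5, m6, m7}
AF (EG ((busy & ~wait) -> (wait & crit))): least fixpoint, start Z0 = {m0, m1, m4, m5, m6, m7}, add states with every successor in Z. Z1 = {m0, m1, m2, m4, m5, m6, m7}; fixed.
Sat(AF (EG ((busy & ~wait) -> (wait & crit)))) = {m0, m1, m2, m4, m5, m6, m7}
Sat(AX (AF (EG ((busy & ~wait) -> (wait & crit))))) = {s : every successor in {m0, m1, m2, m4, m5, m6, m7}} = {m0, m1, m2, m4, m5, m6}
m6 ∈ Sat(AX (AF (EG ((busy & ~wait) -> (wait & crit))))) = {m0, m1, m2, m4, m5, m6}, so the formula holds at m6.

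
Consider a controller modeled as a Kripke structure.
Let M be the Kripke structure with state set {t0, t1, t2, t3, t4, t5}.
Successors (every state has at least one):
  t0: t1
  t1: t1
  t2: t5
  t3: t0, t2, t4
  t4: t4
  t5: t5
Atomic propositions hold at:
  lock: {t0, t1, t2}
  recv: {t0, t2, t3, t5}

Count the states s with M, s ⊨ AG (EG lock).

EG lock: greatest fixpoint, start Z0 = {t0, t1, t2}, keep only states in Sat with some successor in Z. Z1 = {t0, t1}; fixed.
Sat(EG lock) = {t0, t1}
AG (EG lock): greatest fixpoint, start Z0 = {t0, t1}, keep only states in Sat with every successor in Z. Already a fixed point.
Sat(AG (EG lock)) = {t0, t1}
|Sat(AG (EG lock))| = |{t0, t1}| = 2.

2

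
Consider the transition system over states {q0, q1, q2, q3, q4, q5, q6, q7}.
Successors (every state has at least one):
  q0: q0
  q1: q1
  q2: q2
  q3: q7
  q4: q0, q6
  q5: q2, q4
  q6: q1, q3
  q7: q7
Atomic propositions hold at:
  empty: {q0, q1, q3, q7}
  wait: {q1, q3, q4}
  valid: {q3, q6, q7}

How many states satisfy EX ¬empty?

Sat(¬empty) = {q2, q4, q5, q6}
Sat(EX ¬empty) = {s : some successor in {q2, q4, q5, q6}} = {q2, q4, q5}
|Sat(EX ¬empty)| = |{q2, q4, q5}| = 3.

3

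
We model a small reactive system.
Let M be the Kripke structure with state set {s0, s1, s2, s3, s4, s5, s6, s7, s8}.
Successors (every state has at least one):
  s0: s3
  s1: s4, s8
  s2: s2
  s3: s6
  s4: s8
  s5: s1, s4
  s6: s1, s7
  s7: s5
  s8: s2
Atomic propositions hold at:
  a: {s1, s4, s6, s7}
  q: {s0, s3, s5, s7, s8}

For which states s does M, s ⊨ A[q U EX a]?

{s0, s1, s3, s5, s6, s7}

Sat(EX a) = {s : some successor in {s1, s4, s6, s7}} = {s1, s3, s5, s6}
A[q U EX a]: least fixpoint, start Z0 = Sat(EX a) = {s1, s3, s5, s6}, add states in Sat(q) with every successor in Z. Z1 = {s0, s1, s3, s5, s6, s7}; fixed.
Sat(A[q U EX a]) = {s0, s1, s3, s5, s6, s7}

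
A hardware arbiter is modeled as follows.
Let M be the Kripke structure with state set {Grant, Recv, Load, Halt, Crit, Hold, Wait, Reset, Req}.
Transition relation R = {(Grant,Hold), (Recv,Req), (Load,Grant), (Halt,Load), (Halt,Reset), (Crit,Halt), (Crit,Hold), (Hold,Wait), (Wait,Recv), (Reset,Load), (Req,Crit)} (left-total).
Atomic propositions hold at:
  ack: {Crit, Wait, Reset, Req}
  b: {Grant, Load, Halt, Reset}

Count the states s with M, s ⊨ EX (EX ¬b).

7

Sat(¬b) = {Recv, Crit, Hold, Wait, Req}
Sat(EX ¬b) = {s : some successor in {Recv, Crit, Hold, Wait, Req}} = {Grant, Recv, Crit, Hold, Wait, Req}
Sat(EX (EX ¬b)) = {s : some successor in {Grant, Recv, Crit, Hold, Wait, Req}} = {Grant, Recv, Load, Crit, Hold, Wait, Req}
|Sat(EX (EX ¬b))| = |{Grant, Recv, Load, Crit, Hold, Wait, Req}| = 7.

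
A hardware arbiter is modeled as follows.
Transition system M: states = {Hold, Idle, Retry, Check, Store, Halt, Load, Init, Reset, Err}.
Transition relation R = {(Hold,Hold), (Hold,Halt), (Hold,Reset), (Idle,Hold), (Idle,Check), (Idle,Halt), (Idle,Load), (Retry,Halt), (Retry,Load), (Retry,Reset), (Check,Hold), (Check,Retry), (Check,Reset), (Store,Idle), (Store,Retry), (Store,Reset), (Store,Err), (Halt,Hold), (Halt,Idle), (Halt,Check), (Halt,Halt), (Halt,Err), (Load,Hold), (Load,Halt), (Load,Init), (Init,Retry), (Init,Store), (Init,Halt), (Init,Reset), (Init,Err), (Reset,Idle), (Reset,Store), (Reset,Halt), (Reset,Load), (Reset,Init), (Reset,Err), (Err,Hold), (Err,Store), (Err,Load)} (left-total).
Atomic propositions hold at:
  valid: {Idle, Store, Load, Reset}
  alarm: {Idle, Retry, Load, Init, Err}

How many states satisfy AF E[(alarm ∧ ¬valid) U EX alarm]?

Sat(¬valid) = {Hold, Retry, Check, Halt, Init, Err}
Sat(alarm ∧ ¬valid) = {Retry, Init, Err}
Sat(EX alarm) = {s : some successor in {Idle, Retry, Load, Init, Err}} = {Idle, Retry, Check, Store, Halt, Load, Init, Reset, Err}
E[(alarm ∧ ¬valid) U EX alarm]: least fixpoint, start Z0 = Sat(EX alarm) = {Idle, Retry, Check, Store, Halt, Load, Init, Reset, Err}, add states in Sat(alarm ∧ ¬valid) with some successor in Z. Already a fixed point.
Sat(E[(alarm ∧ ¬valid) U EX alarm]) = {Idle, Retry, Check, Store, Halt, Load, Init, Reset, Err}
AF E[(alarm ∧ ¬valid) U EX alarm]: least fixpoint, start Z0 = {Idle, Retry, Check, Store, Halt, Load, Init, Reset, Err}, add states with every successor in Z. Already a fixed point.
Sat(AF E[(alarm ∧ ¬valid) U EX alarm]) = {Idle, Retry, Check, Store, Halt, Load, Init, Reset, Err}
|Sat(AF E[(alarm ∧ ¬valid) U EX alarm])| = |{Idle, Retry, Check, Store, Halt, Load, Init, Reset, Err}| = 9.

9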